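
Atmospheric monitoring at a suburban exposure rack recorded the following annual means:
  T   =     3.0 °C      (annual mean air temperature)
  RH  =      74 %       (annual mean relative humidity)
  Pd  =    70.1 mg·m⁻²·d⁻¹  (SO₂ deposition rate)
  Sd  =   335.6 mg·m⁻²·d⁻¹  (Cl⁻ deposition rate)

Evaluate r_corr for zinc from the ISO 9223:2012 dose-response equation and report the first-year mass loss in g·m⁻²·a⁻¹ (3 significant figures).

r_corr = 21.8 g·m⁻²·a⁻¹

zinc: f(T) = +0.038·(T−10) [T≤10 °C] = -0.2660
  sulphur-dioxide contribution → 1.93 μm/a
  chloride contribution → 1.124 μm/a
  total first-year rate 3.053 μm/a
Convert to mass loss: 3.053 μm/a × 7.14 g/cm³ = 21.8 g·m⁻²·a⁻¹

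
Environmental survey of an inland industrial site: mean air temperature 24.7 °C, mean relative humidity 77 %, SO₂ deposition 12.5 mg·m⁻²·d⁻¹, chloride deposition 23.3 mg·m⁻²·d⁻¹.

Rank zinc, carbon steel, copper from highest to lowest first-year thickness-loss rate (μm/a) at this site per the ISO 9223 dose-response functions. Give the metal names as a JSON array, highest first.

zinc: temperature factor f = -0.071·(14.7) = -1.0437
  SO₂ term: 0.0129·12.5^0.44·exp(0.046·77-1.0437) = 0.4767
  Cl⁻ term: 0.0175·23.3^0.57·exp(0.008·77+0.085·24.7) = 1.591
  sum: 0.4767 + 1.591 → r_corr = 2.068 μm/a
carbon steel: T>10 °C ⇒ hinge -0.054·(24.7−10) = -0.7938
  SO₂ term: 1.77·12.5^0.52·exp(0.02·77-0.7938) = 13.88
  Cl⁻ term: 0.102·23.3^0.62·exp(0.033·77+0.04·24.7) = 24.49
  r_corr = 13.88 + 24.49 = 38.37 μm/a
copper: temperature factor f = -0.080·(14.7) = -1.1760
  SO₂ term: 0.0053·12.5^0.26·exp(0.059·77-1.1760) = 0.2963
  Sd branch = 0.01025·Sd^0.27·e^(0.036·RH+0.049·T) = 1.286 μm/a
  r_corr = 0.2963 + 1.286 = 1.583 μm/a
Ordering by μm/a: carbon steel (38.4) > zinc (2.07) > copper (1.58)

["carbon steel", "zinc", "copper"]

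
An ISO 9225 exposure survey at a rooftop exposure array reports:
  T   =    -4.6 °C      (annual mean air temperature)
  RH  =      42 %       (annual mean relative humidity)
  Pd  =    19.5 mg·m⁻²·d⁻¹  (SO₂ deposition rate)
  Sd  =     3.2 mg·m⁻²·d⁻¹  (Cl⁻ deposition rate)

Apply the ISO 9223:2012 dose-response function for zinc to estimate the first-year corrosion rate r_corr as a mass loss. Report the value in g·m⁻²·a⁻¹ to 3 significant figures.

zinc: T≤10 °C ⇒ hinge +0.038·(-4.6−10) = -0.5548
  Pd branch = 0.0129·Pd^0.44·e^(0.046·RH+f) = 0.1889 μm/a
  Sd branch = 0.0175·Sd^0.57·e^(0.008·RH+0.085·T) = 0.03214 μm/a
  sum: 0.1889 + 0.03214 → r_corr = 0.2211 μm/a
Convert to mass loss: 0.2211 μm/a × 7.14 g/cm³ = 1.579 g·m⁻²·a⁻¹

r_corr = 1.58 g·m⁻²·a⁻¹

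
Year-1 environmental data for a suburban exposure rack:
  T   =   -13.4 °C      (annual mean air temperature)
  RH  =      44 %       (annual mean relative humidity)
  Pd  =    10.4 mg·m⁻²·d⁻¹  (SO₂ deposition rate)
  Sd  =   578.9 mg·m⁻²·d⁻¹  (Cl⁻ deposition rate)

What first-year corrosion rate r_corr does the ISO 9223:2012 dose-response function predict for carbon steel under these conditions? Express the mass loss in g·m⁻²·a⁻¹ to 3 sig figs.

carbon steel: temperature factor f = +0.150·(-23.4) = -3.5100
  sulphur-dioxide contribution → 0.4312 μm/a
  chloride contribution → 13.16 μm/a
  ⇒ r_corr(carbon steel) = 13.59 μm/a
Convert to mass loss: 13.59 μm/a × 7.85 g/cm³ = 106.7 g·m⁻²·a⁻¹

r_corr = 107 g·m⁻²·a⁻¹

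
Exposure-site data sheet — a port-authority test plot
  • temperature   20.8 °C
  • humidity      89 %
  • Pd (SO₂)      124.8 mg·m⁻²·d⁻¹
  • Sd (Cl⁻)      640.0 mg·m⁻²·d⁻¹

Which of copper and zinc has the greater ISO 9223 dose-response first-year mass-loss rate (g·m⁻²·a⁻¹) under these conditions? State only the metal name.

copper: temperature factor f = -0.080·(10.8) = -0.8640
  SO₂ term: 0.0053·124.8^0.26·exp(0.059·89-0.8640) = 1.495
  Cl⁻ term: 0.01025·640.0^0.27·exp(0.036·89+0.049·20.8) = 4.004
  r_corr = 1.495 + 4.004 = 5.499 μm/a
  mass loss = 5.499 μm/a × 8.96 g/cm³ = 49.27 g·m⁻²·a⁻¹
zinc: f(T) = -0.071·(T−10) [T>10 °C] = -0.7668
  Pd branch = 0.0129·Pd^0.44·e^(0.046·RH+f) = 3.005 μm/a
  Cl⁻ term: 0.0175·640.0^0.57·exp(0.008·89+0.085·20.8) = 8.31
  sum: 3.005 + 8.31 → r_corr = 11.32 μm/a
  mass loss = 11.32 μm/a × 7.14 g/cm³ = 80.79 g·m⁻²·a⁻¹
Ordering by g·m⁻²·a⁻¹: zinc (80.8) > copper (49.3)

zinc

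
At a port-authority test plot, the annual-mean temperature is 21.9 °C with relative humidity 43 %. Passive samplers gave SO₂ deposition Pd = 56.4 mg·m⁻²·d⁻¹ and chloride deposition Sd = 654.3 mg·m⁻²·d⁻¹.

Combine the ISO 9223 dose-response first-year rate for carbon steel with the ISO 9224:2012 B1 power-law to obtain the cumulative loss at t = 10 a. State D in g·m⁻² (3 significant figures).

carbon steel: T>10 °C ⇒ hinge -0.054·(21.9−10) = -0.6426
  sulphur-dioxide contribution → 17.91 μm/a
  chloride contribution → 56.38 μm/a
  ⇒ r_corr(carbon steel) = 74.28 μm/a
ISO 9224: D(t) = r_corr · t^b with b = 0.523 (carbon steel, B1)
  D(10) = 74.28 × 10^0.523 = 74.28 × 3.334 = 247.7 μm
  Mass loss = 247.7 μm × 7.85 g/cm³ = 1944 g·m⁻²

D(10) = 1.94e+03 g·m⁻²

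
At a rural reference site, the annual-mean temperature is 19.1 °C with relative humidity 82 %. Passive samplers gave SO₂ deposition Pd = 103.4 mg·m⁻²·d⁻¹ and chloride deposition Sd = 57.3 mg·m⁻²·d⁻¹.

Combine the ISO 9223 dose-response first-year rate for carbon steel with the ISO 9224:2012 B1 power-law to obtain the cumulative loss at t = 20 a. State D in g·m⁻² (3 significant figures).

carbon steel: T>10 °C ⇒ hinge -0.054·(19.1−10) = -0.4914
  Pd branch = 1.77·Pd^0.52·e^(0.02·RH+f) = 62.28 μm/a
  Sd branch = 0.102·Sd^0.62·e^(0.033·RH+0.04·T) = 40.33 μm/a
  r_corr = 62.28 + 40.33 = 102.6 μm/a
Power-law: D(20) = r_corr · 20^0.523
  D(20) = 102.6 × 20^0.523 = 102.6 × 4.791 = 491.6 μm
  Mass loss = 491.6 μm × 7.85 g/cm³ = 3859 g·m⁻²

D(20) = 3.86e+03 g·m⁻²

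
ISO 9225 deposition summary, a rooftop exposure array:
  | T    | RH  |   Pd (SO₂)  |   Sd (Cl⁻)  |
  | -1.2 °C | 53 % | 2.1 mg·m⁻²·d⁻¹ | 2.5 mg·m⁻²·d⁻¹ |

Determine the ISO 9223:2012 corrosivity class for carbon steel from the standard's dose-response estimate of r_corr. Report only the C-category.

carbon steel: temperature factor f = +0.150·(-11.2) = -1.6800
  sulphur-dioxide contribution → 1.4 μm/a
  chloride contribution → 0.9864 μm/a
  total first-year rate 2.387 μm/a
2.39 μm/a falls in (1.3, 25] for carbon steel → category C2

C2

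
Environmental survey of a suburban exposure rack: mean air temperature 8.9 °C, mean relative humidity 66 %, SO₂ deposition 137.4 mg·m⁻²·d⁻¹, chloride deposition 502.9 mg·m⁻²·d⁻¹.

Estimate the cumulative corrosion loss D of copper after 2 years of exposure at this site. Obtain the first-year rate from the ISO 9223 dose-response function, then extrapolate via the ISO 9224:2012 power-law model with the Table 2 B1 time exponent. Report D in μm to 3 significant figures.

copper: temperature factor f = +0.126·(-1.1) = -0.1386
  Pd branch = 0.0053·Pd^0.26·e^(0.059·RH+f) = 0.8149 μm/a
  Cl⁻ term: 0.01025·502.9^0.27·exp(0.036·66+0.049·8.9) = 0.915
  sum: 0.8149 + 0.915 → r_corr = 1.73 μm/a
Long-term exponent b (ISO 9224 Table 2, B1) = 0.667
  D(2) = 1.73 × 2^0.667 = 1.73 × 1.588 = 2.747 μm

D(2) = 2.75 μm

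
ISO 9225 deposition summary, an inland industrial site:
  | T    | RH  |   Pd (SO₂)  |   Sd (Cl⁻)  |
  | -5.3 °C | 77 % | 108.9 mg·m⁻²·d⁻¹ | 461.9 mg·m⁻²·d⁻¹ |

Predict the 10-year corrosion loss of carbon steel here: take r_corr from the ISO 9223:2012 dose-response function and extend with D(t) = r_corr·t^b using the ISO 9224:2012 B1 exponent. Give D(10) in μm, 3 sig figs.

carbon steel: f(T) = +0.150·(T−10) [T≤10 °C] = -2.2950
  sulphur-dioxide contribution → 9.535 μm/a
  chloride contribution → 47 μm/a
  total first-year rate 56.53 μm/a
Power-law: D(10) = r_corr · 10^0.523
  D(10) = 56.53 × 10^0.523 = 56.53 × 3.334 = 188.5 μm

D(10) = 189 μm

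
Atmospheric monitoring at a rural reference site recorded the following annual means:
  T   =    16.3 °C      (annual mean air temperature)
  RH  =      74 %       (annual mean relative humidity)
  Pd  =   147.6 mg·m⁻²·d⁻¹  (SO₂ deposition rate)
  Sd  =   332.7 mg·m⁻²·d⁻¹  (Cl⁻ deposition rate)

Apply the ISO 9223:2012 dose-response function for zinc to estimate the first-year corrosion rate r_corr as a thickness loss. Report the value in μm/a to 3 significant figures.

r_corr = 5.70 μm/a

zinc: T>10 °C ⇒ hinge -0.071·(16.3−10) = -0.4473
  sulphur-dioxide contribution → 2.234 μm/a
  chloride contribution → 3.463 μm/a
  total first-year rate 5.697 μm/a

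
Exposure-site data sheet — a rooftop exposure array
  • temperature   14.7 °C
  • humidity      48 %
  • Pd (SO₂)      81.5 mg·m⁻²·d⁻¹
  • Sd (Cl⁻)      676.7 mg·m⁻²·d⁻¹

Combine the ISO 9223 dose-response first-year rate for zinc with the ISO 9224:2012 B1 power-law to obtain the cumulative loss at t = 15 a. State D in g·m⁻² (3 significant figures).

zinc: T>10 °C ⇒ hinge -0.071·(14.7−10) = -0.3337
  sulphur-dioxide contribution → 0.5828 μm/a
  chloride contribution → 3.679 μm/a
  ⇒ r_corr(zinc) = 4.262 μm/a
ISO 9224: D(t) = r_corr · t^b with b = 0.813 (zinc, B1)
  D(15) = 4.262 × 15^0.813 = 4.262 × 9.04 = 38.53 μm
  Mass loss = 38.53 μm × 7.14 g/cm³ = 275.1 g·m⁻²

D(15) = 275 g·m⁻²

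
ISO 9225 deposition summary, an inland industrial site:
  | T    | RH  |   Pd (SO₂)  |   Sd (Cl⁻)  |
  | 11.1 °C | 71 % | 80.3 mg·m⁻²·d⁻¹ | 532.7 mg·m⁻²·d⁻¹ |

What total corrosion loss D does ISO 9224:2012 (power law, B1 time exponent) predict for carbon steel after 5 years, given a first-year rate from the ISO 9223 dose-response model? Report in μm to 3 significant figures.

carbon steel: temperature factor f = -0.054·(1.1) = -0.0594
  Pd branch = 1.77·Pd^0.52·e^(0.02·RH+f) = 67.5 μm/a
  Cl⁻ term: 0.102·532.7^0.62·exp(0.033·71+0.04·11.1) = 81.17
  r_corr = 67.5 + 81.17 = 148.7 μm/a
Power-law: D(5) = r_corr · 5^0.523
  D(5) = 148.7 × 5^0.523 = 148.7 × 2.32 = 345 μm

D(5) = 345 μm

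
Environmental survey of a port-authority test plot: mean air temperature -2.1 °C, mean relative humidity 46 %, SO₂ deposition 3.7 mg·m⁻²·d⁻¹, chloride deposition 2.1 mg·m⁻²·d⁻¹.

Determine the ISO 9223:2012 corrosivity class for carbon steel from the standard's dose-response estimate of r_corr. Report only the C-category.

carbon steel: temperature factor f = +0.150·(-12.1) = -1.8150
  SO₂ term: 1.77·3.7^0.52·exp(0.02·46-1.8150) = 1.428
  Sd branch = 0.102·Sd^0.62·e^(0.033·RH+0.04·T) = 0.6779 μm/a
  r_corr = 1.428 + 0.6779 = 2.106 μm/a
Category bounds: 1.3…25 μm/a bracket r_corr ⇒ C2

C2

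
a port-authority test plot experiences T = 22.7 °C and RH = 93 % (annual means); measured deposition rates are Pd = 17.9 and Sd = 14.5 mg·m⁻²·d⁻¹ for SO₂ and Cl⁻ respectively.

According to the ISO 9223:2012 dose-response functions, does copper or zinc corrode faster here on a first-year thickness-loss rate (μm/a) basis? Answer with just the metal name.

copper: f(T) = -0.080·(T−10) [T>10 °C] = -1.0160
  sulphur-dioxide contribution → 0.9812 μm/a
  chloride contribution → 1.825 μm/a
  ⇒ r_corr(copper) = 2.807 μm/a
zinc: T>10 °C ⇒ hinge -0.071·(22.7−10) = -0.9017
  sulphur-dioxide contribution → 1.343 μm/a
  chloride contribution → 1.164 μm/a
  ⇒ r_corr(zinc) = 2.508 μm/a
Ordering by μm/a: copper (2.81) > zinc (2.51)

copper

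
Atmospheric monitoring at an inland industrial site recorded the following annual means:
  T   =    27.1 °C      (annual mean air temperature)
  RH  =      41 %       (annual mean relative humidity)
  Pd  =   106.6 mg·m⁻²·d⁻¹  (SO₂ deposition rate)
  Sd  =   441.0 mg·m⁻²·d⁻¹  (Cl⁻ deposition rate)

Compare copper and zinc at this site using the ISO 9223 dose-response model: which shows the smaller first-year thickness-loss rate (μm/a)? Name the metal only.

copper: temperature factor f = -0.080·(17.1) = -1.3680
  sulphur-dioxide contribution → 0.05104 μm/a
  chloride contribution → 0.8759 μm/a
  total first-year rate 0.9269 μm/a
zinc: f(T) = -0.071·(T−10) [T>10 °C] = -1.2141
  sulphur-dioxide contribution → 0.1971 μm/a
  chloride contribution → 7.82 μm/a
  ⇒ r_corr(zinc) = 8.017 μm/a
Ordering by μm/a: zinc (8.02) > copper (0.927)

copper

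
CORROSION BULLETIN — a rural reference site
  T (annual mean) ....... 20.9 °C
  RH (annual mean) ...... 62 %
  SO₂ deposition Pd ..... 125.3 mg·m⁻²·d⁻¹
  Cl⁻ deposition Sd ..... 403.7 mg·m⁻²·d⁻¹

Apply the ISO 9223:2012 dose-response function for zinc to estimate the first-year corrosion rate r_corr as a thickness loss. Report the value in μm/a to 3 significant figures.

zinc: temperature factor f = -0.071·(10.9) = -0.7739
  Pd branch = 0.0129·Pd^0.44·e^(0.046·RH+f) = 0.8634 μm/a
  Cl⁻ term: 0.0175·403.7^0.57·exp(0.008·62+0.085·20.9) = 5.193
  sum: 0.8634 + 5.193 → r_corr = 6.056 μm/a

r_corr = 6.06 μm/a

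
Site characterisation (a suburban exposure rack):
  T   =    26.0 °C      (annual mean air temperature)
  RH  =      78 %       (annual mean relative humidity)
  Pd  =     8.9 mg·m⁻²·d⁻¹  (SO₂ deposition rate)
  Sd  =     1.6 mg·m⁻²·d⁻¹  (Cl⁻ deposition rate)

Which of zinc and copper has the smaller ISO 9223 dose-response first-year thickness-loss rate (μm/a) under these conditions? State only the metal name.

zinc

zinc: temperature factor f = -0.071·(16.0) = -1.1360
  SO₂ term: 0.0129·8.9^0.44·exp(0.046·78-1.1360) = 0.3919
  Sd branch = 0.0175·Sd^0.57·e^(0.008·RH+0.085·T) = 0.3892 μm/a
  sum: 0.3919 + 0.3892 → r_corr = 0.7811 μm/a
copper: f(T) = -0.080·(T−10) [T>10 °C] = -1.2800
  SO₂ term: 0.0053·8.9^0.26·exp(0.059·78-1.2800) = 0.2593
  Sd branch = 0.01025·Sd^0.27·e^(0.036·RH+0.049·T) = 0.6896 μm/a
  sum: 0.2593 + 0.6896 → r_corr = 0.949 μm/a
Ordering by μm/a: copper (0.949) > zinc (0.781)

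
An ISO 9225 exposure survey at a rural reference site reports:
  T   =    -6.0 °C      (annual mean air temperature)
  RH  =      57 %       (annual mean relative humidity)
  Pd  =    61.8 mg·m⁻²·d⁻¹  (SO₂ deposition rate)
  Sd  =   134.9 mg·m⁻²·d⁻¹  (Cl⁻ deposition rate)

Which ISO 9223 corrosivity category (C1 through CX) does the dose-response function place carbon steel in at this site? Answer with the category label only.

carbon steel: temperature factor f = +0.150·(-16.0) = -2.4000
  Pd branch = 1.77·Pd^0.52·e^(0.02·RH+f) = 4.286 μm/a
  Cl⁻ term: 0.102·134.9^0.62·exp(0.033·57+0.04·-6.0) = 11.01
  sum: 4.286 + 11.01 → r_corr = 15.3 μm/a
Category bounds: 1.3…25 μm/a bracket r_corr ⇒ C2

C2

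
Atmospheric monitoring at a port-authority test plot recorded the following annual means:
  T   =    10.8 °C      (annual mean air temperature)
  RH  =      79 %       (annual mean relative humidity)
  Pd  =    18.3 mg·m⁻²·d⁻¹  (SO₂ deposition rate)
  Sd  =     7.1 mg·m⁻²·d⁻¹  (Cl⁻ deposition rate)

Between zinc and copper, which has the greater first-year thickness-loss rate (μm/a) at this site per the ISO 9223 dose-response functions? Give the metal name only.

zinc: T>10 °C ⇒ hinge -0.071·(10.8−10) = -0.0568
  SO₂ term: 0.0129·18.3^0.44·exp(0.046·79-0.0568) = 1.658
  Sd branch = 0.0175·Sd^0.57·e^(0.008·RH+0.085·T) = 0.252 μm/a
  sum: 1.658 + 0.252 → r_corr = 1.91 μm/a
copper: f(T) = -0.080·(T−10) [T>10 °C] = -0.0640
  SO₂ term: 0.0053·18.3^0.26·exp(0.059·79-0.0640) = 1.119
  Cl⁻ term: 0.01025·7.1^0.27·exp(0.036·79+0.049·10.8) = 0.5076
  sum: 1.119 + 0.5076 → r_corr = 1.627 μm/a
Ordering by μm/a: zinc (1.91) > copper (1.63)

zinc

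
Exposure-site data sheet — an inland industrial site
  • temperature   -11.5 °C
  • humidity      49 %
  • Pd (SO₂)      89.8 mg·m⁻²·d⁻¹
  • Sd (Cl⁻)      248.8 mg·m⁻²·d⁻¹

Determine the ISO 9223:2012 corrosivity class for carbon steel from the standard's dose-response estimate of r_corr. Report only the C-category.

carbon steel: f(T) = +0.150·(T−10) [T≤10 °C] = -3.2250
  Pd branch = 1.77·Pd^0.52·e^(0.02·RH+f) = 1.944 μm/a
  Sd branch = 0.102·Sd^0.62·e^(0.033·RH+0.04·T) = 9.92 μm/a
  r_corr = 1.944 + 9.92 = 11.86 μm/a
ISO 9223 Table 2 (carbon steel): 1.3 < 11.9 ≤ 25 μm/a ⇒ C2

C2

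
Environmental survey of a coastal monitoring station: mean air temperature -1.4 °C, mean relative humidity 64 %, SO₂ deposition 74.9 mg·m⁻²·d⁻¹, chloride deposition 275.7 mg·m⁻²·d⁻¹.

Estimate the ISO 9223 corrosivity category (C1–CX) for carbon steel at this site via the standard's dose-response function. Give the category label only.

carbon steel: f(T) = +0.150·(T−10) [T≤10 °C] = -1.7100
  SO₂ term: 1.77·74.9^0.52·exp(0.02·64-1.7100) = 10.86
  Cl⁻ term: 0.102·275.7^0.62·exp(0.033·64+0.04·-1.4) = 25.98
  r_corr = 10.86 + 25.98 = 36.84 μm/a
Category bounds: 25…50 μm/a bracket r_corr ⇒ C3

C3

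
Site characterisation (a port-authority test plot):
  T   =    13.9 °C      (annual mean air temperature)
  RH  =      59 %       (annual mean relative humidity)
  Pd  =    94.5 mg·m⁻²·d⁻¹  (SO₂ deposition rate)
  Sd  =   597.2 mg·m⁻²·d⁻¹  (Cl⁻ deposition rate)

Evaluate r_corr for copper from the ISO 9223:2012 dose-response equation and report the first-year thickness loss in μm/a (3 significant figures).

r_corr = 1.36 μm/a

copper: T>10 °C ⇒ hinge -0.080·(13.9−10) = -0.3120
  Pd branch = 0.0053·Pd^0.26·e^(0.059·RH+f) = 0.4113 μm/a
  Cl⁻ term: 0.01025·597.2^0.27·exp(0.036·59+0.049·13.9) = 0.9517
  sum: 0.4113 + 0.9517 → r_corr = 1.363 μm/a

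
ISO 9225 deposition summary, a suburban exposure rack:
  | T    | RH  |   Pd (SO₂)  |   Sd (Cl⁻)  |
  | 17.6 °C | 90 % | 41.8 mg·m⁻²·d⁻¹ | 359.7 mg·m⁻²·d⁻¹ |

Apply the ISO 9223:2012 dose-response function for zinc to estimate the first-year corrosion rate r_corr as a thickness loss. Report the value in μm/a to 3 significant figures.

r_corr = 7.04 μm/a

zinc: temperature factor f = -0.071·(7.6) = -0.5396
  Pd branch = 0.0129·Pd^0.44·e^(0.046·RH+f) = 2.441 μm/a
  Sd branch = 0.0175·Sd^0.57·e^(0.008·RH+0.085·T) = 4.595 μm/a
  r_corr = 2.441 + 4.595 = 7.036 μm/a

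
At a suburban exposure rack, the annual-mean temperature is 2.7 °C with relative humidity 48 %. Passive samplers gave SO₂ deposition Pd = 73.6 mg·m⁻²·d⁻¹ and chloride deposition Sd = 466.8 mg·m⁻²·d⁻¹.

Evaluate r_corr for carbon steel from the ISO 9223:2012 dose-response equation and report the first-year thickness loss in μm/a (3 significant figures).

carbon steel: f(T) = +0.150·(T−10) [T≤10 °C] = -1.0950
  Pd branch = 1.77·Pd^0.52·e^(0.02·RH+f) = 14.46 μm/a
  Cl⁻ term: 0.102·466.8^0.62·exp(0.033·48+0.04·2.7) = 25.02
  sum: 14.46 + 25.02 → r_corr = 39.48 μm/a

r_corr = 39.5 μm/a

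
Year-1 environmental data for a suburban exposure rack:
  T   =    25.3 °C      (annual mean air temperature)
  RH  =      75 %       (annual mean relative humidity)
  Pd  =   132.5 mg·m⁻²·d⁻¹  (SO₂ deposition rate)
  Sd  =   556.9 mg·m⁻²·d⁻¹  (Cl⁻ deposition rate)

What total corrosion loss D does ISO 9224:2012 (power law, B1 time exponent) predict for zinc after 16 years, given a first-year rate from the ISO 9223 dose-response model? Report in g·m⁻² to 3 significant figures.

D(16) = 764 g·m⁻²

zinc: temperature factor f = -0.071·(15.3) = -1.0863
  Pd branch = 0.0129·Pd^0.44·e^(0.046·RH+f) = 1.177 μm/a
  Cl⁻ term: 0.0175·556.9^0.57·exp(0.008·75+0.085·25.3) = 10.06
  sum: 1.177 + 10.06 → r_corr = 11.24 μm/a
ISO 9224: D(t) = r_corr · t^b with b = 0.813 (zinc, B1)
  D(16) = 11.24 × 16^0.813 = 11.24 × 9.527 = 107.1 μm
  Mass loss = 107.1 μm × 7.14 g/cm³ = 764.5 g·m⁻²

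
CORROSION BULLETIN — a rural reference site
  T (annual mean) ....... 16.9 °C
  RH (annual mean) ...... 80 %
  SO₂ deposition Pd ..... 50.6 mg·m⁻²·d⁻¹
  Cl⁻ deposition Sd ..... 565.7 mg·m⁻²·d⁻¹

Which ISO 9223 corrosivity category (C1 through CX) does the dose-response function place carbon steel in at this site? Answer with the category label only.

C5

carbon steel: f(T) = -0.054·(T−10) [T>10 °C] = -0.3726
  sulphur-dioxide contribution → 46.47 μm/a
  chloride contribution → 143 μm/a
  ⇒ r_corr(carbon steel) = 189.5 μm/a
ISO 9223 Table 2 (carbon steel): 80 < 189 ≤ 200 μm/a ⇒ C5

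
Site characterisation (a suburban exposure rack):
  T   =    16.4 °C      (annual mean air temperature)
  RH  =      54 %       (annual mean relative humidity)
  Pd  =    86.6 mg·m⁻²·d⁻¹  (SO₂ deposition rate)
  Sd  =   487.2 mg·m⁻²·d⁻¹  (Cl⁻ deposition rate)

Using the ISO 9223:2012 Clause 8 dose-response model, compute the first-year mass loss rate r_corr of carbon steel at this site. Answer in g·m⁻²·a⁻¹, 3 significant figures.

carbon steel: temperature factor f = -0.054·(6.4) = -0.3456
  SO₂ term: 1.77·86.6^0.52·exp(0.02·54-0.3456) = 37.53
  Cl⁻ term: 0.102·487.2^0.62·exp(0.033·54+0.04·16.4) = 54.17
  sum: 37.53 + 54.17 → r_corr = 91.71 μm/a
Convert to mass loss: 91.71 μm/a × 7.85 g/cm³ = 719.9 g·m⁻²·a⁻¹

r_corr = 720 g·m⁻²·a⁻¹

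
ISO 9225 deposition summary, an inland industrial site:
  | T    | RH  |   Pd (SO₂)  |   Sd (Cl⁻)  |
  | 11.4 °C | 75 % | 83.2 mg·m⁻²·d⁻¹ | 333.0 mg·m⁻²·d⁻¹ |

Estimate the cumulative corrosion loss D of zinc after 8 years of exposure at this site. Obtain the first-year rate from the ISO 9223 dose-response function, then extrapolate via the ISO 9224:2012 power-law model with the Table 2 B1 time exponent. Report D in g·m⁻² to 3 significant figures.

zinc: f(T) = -0.071·(T−10) [T>10 °C] = -0.0994
  SO₂ term: 0.0129·83.2^0.44·exp(0.046·75-0.0994) = 2.574
  Sd branch = 0.0175·Sd^0.57·e^(0.008·RH+0.085·T) = 2.303 μm/a
  sum: 2.574 + 2.303 → r_corr = 4.877 μm/a
Long-term exponent b (ISO 9224 Table 2, B1) = 0.813
  D(8) = 4.877 × 8^0.813 = 4.877 × 5.423 = 26.44 μm
  Mass loss = 26.44 μm × 7.14 g/cm³ = 188.8 g·m⁻²

D(8) = 189 g·m⁻²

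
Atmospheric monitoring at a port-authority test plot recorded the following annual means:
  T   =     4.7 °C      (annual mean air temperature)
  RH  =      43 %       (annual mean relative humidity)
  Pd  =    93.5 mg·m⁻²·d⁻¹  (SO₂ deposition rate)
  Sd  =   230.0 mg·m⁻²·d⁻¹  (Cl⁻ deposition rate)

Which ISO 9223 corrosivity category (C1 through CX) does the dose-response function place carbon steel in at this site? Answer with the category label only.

carbon steel: T≤10 °C ⇒ hinge +0.150·(4.7−10) = -0.7950
  sulphur-dioxide contribution → 20 μm/a
  chloride contribution → 14.82 μm/a
  total first-year rate 34.82 μm/a
ISO 9223 Table 2 (carbon steel): 25 < 34.8 ≤ 50 μm/a ⇒ C3

C3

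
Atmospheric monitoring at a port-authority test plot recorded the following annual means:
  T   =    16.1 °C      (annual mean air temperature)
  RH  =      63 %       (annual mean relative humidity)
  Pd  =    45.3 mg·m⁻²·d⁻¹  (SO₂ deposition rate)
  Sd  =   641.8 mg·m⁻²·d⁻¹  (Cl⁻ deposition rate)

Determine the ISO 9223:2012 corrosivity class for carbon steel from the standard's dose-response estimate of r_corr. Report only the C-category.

C5

carbon steel: temperature factor f = -0.054·(6.1) = -0.3294
  Pd branch = 1.77·Pd^0.52·e^(0.02·RH+f) = 32.61 μm/a
  Cl⁻ term: 0.102·641.8^0.62·exp(0.033·63+0.04·16.1) = 85.46
  r_corr = 32.61 + 85.46 = 118.1 μm/a
Category bounds: 80…200 μm/a bracket r_corr ⇒ C5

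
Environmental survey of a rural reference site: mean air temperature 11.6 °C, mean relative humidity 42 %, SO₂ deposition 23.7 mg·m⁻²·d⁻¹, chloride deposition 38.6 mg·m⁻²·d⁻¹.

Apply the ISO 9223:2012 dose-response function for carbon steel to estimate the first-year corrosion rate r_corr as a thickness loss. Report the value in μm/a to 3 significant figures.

r_corr = 25.8 μm/a

carbon steel: temperature factor f = -0.054·(1.6) = -0.0864
  SO₂ term: 1.77·23.7^0.52·exp(0.02·42-0.0864) = 19.5
  Sd branch = 0.102·Sd^0.62·e^(0.033·RH+0.04·T) = 6.248 μm/a
  sum: 19.5 + 6.248 → r_corr = 25.75 μm/a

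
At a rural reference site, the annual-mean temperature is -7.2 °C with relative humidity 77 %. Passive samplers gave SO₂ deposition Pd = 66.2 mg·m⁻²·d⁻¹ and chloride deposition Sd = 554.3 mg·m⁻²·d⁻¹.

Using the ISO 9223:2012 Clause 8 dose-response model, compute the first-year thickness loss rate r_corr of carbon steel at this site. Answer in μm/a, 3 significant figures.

carbon steel: T≤10 °C ⇒ hinge +0.150·(-7.2−10) = -2.5800
  sulphur-dioxide contribution → 5.535 μm/a
  chloride contribution → 48.77 μm/a
  ⇒ r_corr(carbon steel) = 54.31 μm/a

r_corr = 54.3 μm/a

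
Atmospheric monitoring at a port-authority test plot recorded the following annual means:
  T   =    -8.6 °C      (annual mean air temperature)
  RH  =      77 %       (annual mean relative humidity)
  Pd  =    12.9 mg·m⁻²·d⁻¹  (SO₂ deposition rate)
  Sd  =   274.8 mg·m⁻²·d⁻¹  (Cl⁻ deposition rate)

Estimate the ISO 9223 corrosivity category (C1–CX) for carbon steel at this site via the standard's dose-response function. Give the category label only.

C3

carbon steel: temperature factor f = +0.150·(-18.6) = -2.7900
  Pd branch = 1.77·Pd^0.52·e^(0.02·RH+f) = 1.917 μm/a
  Sd branch = 0.102·Sd^0.62·e^(0.033·RH+0.04·T) = 29.85 μm/a
  sum: 1.917 + 29.85 → r_corr = 31.77 μm/a
ISO 9223 Table 2 (carbon steel): 25 < 31.8 ≤ 50 μm/a ⇒ C3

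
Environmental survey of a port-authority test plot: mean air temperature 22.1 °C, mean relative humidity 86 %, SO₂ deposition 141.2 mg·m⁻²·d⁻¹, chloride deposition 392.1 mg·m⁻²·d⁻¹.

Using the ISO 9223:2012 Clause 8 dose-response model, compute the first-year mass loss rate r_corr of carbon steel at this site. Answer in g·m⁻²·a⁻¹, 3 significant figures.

r_corr = 1.87e+03 g·m⁻²·a⁻¹

carbon steel: T>10 °C ⇒ hinge -0.054·(22.1−10) = -0.6534
  Pd branch = 1.77·Pd^0.52·e^(0.02·RH+f) = 67.47 μm/a
  Cl⁻ term: 0.102·392.1^0.62·exp(0.033·86+0.04·22.1) = 171
  r_corr = 67.47 + 171 = 238.5 μm/a
Convert to mass loss: 238.5 μm/a × 7.85 g/cm³ = 1872 g·m⁻²·a⁻¹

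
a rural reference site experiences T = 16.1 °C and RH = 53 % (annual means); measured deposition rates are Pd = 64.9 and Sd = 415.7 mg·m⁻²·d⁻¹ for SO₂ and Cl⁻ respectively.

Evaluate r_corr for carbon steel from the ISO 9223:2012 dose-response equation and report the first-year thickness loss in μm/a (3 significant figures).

carbon steel: f(T) = -0.054·(T−10) [T>10 °C] = -0.3294
  SO₂ term: 1.77·64.9^0.52·exp(0.02·53-0.3294) = 32.18
  Cl⁻ term: 0.102·415.7^0.62·exp(0.033·53+0.04·16.1) = 46.94
  r_corr = 32.18 + 46.94 = 79.12 μm/a

r_corr = 79.1 μm/a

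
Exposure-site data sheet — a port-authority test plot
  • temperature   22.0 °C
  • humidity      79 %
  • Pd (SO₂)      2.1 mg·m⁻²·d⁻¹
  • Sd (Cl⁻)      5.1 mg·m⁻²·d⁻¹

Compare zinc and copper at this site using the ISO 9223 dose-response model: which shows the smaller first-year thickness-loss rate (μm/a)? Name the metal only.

zinc

zinc: f(T) = -0.071·(T−10) [T>10 °C] = -0.8520
  Pd branch = 0.0129·Pd^0.44·e^(0.046·RH+f) = 0.2888 μm/a
  Cl⁻ term: 0.0175·5.1^0.57·exp(0.008·79+0.085·22.0) = 0.5407
  sum: 0.2888 + 0.5407 → r_corr = 0.8295 μm/a
copper: T>10 °C ⇒ hinge -0.080·(22.0−10) = -0.9600
  Pd branch = 0.0053·Pd^0.26·e^(0.059·RH+f) = 0.2602 μm/a
  Sd branch = 0.01025·Sd^0.27·e^(0.036·RH+0.049·T) = 0.8037 μm/a
  sum: 0.2602 + 0.8037 → r_corr = 1.064 μm/a
Ordering by μm/a: copper (1.06) > zinc (0.829)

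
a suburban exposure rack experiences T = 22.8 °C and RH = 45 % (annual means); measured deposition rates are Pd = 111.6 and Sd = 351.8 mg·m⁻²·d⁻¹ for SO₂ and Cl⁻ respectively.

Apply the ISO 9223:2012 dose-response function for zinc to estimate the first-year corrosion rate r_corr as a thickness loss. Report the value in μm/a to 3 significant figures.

zinc: temperature factor f = -0.071·(12.8) = -0.9088
  sulphur-dioxide contribution → 0.328 μm/a
  chloride contribution → 4.925 μm/a
  ⇒ r_corr(zinc) = 5.253 μm/a

r_corr = 5.25 μm/a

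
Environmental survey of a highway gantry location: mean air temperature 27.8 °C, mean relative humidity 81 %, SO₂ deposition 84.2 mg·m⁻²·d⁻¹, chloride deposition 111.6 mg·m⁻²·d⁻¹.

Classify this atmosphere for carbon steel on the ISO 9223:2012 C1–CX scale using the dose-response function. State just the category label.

C5

carbon steel: T>10 °C ⇒ hinge -0.054·(27.8−10) = -0.9612
  SO₂ term: 1.77·84.2^0.52·exp(0.02·81-0.9612) = 34.3
  Cl⁻ term: 0.102·111.6^0.62·exp(0.033·81+0.04·27.8) = 83.55
  r_corr = 34.3 + 83.55 = 117.8 μm/a
118 μm/a falls in (80, 200] for carbon steel → category C5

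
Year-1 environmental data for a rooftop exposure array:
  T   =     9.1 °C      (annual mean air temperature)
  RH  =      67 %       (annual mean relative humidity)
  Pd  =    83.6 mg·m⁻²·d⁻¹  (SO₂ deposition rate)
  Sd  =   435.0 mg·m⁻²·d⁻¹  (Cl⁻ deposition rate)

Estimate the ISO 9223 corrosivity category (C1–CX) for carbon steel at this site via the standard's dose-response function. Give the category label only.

carbon steel: temperature factor f = +0.150·(-0.9) = -0.1350
  SO₂ term: 1.77·83.6^0.52·exp(0.02·67-0.1350) = 59
  Sd branch = 0.102·Sd^0.62·e^(0.033·RH+0.04·T) = 57.91 μm/a
  r_corr = 59 + 57.91 = 116.9 μm/a
Category bounds: 80…200 μm/a bracket r_corr ⇒ C5

C5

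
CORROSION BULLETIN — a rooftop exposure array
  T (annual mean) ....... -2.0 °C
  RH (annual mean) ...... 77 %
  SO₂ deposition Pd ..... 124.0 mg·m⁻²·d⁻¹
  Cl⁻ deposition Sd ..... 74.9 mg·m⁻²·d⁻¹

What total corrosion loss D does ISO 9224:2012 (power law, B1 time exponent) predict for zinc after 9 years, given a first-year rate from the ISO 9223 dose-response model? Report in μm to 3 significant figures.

zinc: T≤10 °C ⇒ hinge +0.038·(-2.0−10) = -0.4560
  sulphur-dioxide contribution → 2.355 μm/a
  chloride contribution → 0.32 μm/a
  total first-year rate 2.675 μm/a
Long-term exponent b (ISO 9224 Table 2, B1) = 0.813
  D(9) = 2.675 × 9^0.813 = 2.675 × 5.968 = 15.96 μm

D(9) = 16.0 μm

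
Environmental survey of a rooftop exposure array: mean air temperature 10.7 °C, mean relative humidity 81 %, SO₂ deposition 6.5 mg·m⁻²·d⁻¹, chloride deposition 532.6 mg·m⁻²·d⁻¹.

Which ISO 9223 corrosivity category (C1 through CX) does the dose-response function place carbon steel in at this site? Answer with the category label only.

C5

carbon steel: T>10 °C ⇒ hinge -0.054·(10.7−10) = -0.0378
  sulphur-dioxide contribution → 22.79 μm/a
  chloride contribution → 111.1 μm/a
  total first-year rate 133.9 μm/a
Category bounds: 80…200 μm/a bracket r_corr ⇒ C5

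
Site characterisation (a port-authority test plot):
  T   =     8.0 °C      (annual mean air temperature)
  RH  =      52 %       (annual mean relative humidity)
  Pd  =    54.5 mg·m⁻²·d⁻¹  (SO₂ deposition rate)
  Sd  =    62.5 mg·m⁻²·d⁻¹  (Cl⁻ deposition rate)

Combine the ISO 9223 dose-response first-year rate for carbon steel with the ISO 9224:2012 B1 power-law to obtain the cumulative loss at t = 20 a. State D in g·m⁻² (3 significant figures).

D(20) = 1.50e+03 g·m⁻²

carbon steel: f(T) = +0.150·(T−10) [T≤10 °C] = -0.3000
  Pd branch = 1.77·Pd^0.52·e^(0.02·RH+f) = 29.67 μm/a
  Cl⁻ term: 0.102·62.5^0.62·exp(0.033·52+0.04·8.0) = 10.15
  r_corr = 29.67 + 10.15 = 39.81 μm/a
ISO 9224: D(t) = r_corr · t^b with b = 0.523 (carbon steel, B1)
  D(20) = 39.81 × 20^0.523 = 39.81 × 4.791 = 190.7 μm
  Mass loss = 190.7 μm × 7.85 g/cm³ = 1497 g·m⁻²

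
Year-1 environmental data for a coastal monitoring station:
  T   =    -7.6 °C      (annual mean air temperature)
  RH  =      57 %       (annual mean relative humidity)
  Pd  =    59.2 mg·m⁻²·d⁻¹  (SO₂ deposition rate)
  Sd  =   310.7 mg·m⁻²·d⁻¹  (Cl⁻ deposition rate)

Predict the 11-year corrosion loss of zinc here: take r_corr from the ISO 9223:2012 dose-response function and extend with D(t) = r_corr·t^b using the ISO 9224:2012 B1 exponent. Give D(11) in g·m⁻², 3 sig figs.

zinc: T≤10 °C ⇒ hinge +0.038·(-7.6−10) = -0.6688
  SO₂ term: 0.0129·59.2^0.44·exp(0.046·57-0.6688) = 0.5479
  Cl⁻ term: 0.0175·310.7^0.57·exp(0.008·57+0.085·-7.6) = 0.3812
  sum: 0.5479 + 0.3812 → r_corr = 0.9291 μm/a
Power-law: D(11) = r_corr · 11^0.813
  D(11) = 0.9291 × 11^0.813 = 0.9291 × 7.025 = 6.527 μm
  Mass loss = 6.527 μm × 7.14 g/cm³ = 46.6 g·m⁻²

D(11) = 46.6 g·m⁻²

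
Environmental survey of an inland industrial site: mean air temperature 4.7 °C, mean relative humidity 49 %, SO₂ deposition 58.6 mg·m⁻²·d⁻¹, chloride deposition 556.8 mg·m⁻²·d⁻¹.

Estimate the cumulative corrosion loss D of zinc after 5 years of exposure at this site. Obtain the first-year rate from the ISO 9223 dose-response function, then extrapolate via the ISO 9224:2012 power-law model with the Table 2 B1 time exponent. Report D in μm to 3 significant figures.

D(5) = 7.48 μm

zinc: f(T) = +0.038·(T−10) [T≤10 °C] = -0.2014
  SO₂ term: 0.0129·58.6^0.44·exp(0.046·49-0.2014) = 0.6024
  Sd branch = 0.0175·Sd^0.57·e^(0.008·RH+0.085·T) = 1.419 μm/a
  sum: 0.6024 + 1.419 → r_corr = 2.021 μm/a
ISO 9224: D(t) = r_corr · t^b with b = 0.813 (zinc, B1)
  D(5) = 2.021 × 5^0.813 = 2.021 × 3.701 = 7.478 μm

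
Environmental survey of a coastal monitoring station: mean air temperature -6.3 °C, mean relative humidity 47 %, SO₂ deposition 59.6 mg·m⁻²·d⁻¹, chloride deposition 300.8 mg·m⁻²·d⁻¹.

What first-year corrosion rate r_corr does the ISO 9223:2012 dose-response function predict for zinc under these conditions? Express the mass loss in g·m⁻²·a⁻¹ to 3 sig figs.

r_corr = 5.36 g·m⁻²·a⁻¹

zinc: temperature factor f = +0.038·(-16.3) = -0.6194
  Pd branch = 0.0129·Pd^0.44·e^(0.046·RH+f) = 0.3645 μm/a
  Cl⁻ term: 0.0175·300.8^0.57·exp(0.008·47+0.085·-6.3) = 0.3858
  r_corr = 0.3645 + 0.3858 = 0.7503 μm/a
Convert to mass loss: 0.7503 μm/a × 7.14 g/cm³ = 5.357 g·m⁻²·a⁻¹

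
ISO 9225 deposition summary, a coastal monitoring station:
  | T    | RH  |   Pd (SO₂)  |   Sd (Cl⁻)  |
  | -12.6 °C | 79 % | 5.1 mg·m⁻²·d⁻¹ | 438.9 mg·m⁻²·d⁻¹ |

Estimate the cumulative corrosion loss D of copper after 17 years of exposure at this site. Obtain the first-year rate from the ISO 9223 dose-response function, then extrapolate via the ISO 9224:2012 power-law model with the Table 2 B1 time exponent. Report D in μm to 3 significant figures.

D(17) = 3.58 μm

copper: f(T) = +0.126·(T−10) [T≤10 °C] = -2.8476
  SO₂ term: 0.0053·5.1^0.26·exp(0.059·79-2.8476) = 0.04964
  Cl⁻ term: 0.01025·438.9^0.27·exp(0.036·79+0.049·-12.6) = 0.4911
  sum: 0.04964 + 0.4911 → r_corr = 0.5407 μm/a
Power-law: D(17) = r_corr · 17^0.667
  D(17) = 0.5407 × 17^0.667 = 0.5407 × 6.618 = 3.578 μm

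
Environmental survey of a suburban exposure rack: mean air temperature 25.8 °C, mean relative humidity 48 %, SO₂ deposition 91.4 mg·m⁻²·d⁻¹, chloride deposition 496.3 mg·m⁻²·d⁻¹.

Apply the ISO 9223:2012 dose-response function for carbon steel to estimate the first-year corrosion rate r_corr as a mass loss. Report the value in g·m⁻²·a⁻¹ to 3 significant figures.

carbon steel: temperature factor f = -0.054·(15.8) = -0.8532
  sulphur-dioxide contribution → 20.61 μm/a
  chloride contribution → 65.48 μm/a
  total first-year rate 86.08 μm/a
Convert to mass loss: 86.08 μm/a × 7.85 g/cm³ = 675.8 g·m⁻²·a⁻¹

r_corr = 676 g·m⁻²·a⁻¹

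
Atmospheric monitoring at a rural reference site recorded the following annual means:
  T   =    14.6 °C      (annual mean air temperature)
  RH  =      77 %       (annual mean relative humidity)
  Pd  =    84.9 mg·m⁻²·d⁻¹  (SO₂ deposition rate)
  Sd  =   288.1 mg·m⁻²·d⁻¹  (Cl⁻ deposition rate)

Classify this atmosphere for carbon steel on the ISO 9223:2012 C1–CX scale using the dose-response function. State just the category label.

carbon steel: T>10 °C ⇒ hinge -0.054·(14.6−10) = -0.2484
  Pd branch = 1.77·Pd^0.52·e^(0.02·RH+f) = 64.85 μm/a
  Sd branch = 0.102·Sd^0.62·e^(0.033·RH+0.04·T) = 77.75 μm/a
  r_corr = 64.85 + 77.75 = 142.6 μm/a
Category bounds: 80…200 μm/a bracket r_corr ⇒ C5

C5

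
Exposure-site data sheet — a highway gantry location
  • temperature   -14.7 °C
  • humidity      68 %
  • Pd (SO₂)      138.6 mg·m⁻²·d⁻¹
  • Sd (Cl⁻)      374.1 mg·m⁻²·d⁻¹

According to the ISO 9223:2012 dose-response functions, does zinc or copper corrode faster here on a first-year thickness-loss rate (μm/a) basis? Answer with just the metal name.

zinc: temperature factor f = +0.038·(-24.7) = -0.9386
  SO₂ term: 0.0129·138.6^0.44·exp(0.046·68-0.9386) = 1.009
  Cl⁻ term: 0.0175·374.1^0.57·exp(0.008·68+0.085·-14.7) = 0.2531
  sum: 1.009 + 0.2531 → r_corr = 1.262 μm/a
copper: f(T) = +0.126·(T−10) [T≤10 °C] = -3.1122
  Pd branch = 0.0053·Pd^0.26·e^(0.059·RH+f) = 0.04698 μm/a
  Sd branch = 0.01025·Sd^0.27·e^(0.036·RH+0.049·T) = 0.2856 μm/a
  r_corr = 0.04698 + 0.2856 = 0.3326 μm/a
Ordering by μm/a: zinc (1.26) > copper (0.333)

zinc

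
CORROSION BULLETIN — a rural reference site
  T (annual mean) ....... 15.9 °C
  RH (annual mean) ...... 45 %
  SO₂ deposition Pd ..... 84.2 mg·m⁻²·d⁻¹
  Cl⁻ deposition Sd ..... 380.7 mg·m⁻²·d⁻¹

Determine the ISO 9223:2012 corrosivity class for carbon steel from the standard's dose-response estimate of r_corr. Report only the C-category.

carbon steel: temperature factor f = -0.054·(5.9) = -0.3186
  SO₂ term: 1.77·84.2^0.52·exp(0.02·45-0.3186) = 31.74
  Cl⁻ term: 0.102·380.7^0.62·exp(0.033·45+0.04·15.9) = 33.86
  r_corr = 31.74 + 33.86 = 65.6 μm/a
65.6 μm/a falls in (50, 80] for carbon steel → category C4

C4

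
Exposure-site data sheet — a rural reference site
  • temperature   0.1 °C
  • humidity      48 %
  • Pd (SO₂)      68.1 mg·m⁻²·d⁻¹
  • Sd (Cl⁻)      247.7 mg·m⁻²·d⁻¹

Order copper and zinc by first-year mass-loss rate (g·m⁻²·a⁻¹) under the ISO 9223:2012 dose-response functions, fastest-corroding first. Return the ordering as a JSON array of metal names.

["zinc", "copper"]

copper: f(T) = +0.126·(T−10) [T≤10 °C] = -1.2474
  sulphur-dioxide contribution → 0.07746 μm/a
  chloride contribution → 0.2568 μm/a
  total first-year rate 0.3343 μm/a
  mass loss = 0.3343 μm/a × 8.96 g/cm³ = 2.995 g·m⁻²·a⁻¹
zinc: f(T) = +0.038·(T−10) [T≤10 °C] = -0.3762
  sulphur-dioxide contribution → 0.5161 μm/a
  chloride contribution → 0.5998 μm/a
  ⇒ r_corr(zinc) = 1.116 μm/a
  mass loss = 1.116 μm/a × 7.14 g/cm³ = 7.968 g·m⁻²·a⁻¹
Ordering by g·m⁻²·a⁻¹: zinc (7.97) > copper (3)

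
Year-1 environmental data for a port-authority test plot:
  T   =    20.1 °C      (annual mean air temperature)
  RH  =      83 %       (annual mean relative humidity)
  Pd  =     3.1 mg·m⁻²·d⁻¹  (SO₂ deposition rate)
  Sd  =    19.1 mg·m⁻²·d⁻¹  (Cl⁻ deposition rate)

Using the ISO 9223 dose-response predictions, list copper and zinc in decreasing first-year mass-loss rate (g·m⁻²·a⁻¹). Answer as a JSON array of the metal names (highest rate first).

copper: temperature factor f = -0.080·(10.1) = -0.8080
  Pd branch = 0.0053·Pd^0.26·e^(0.059·RH+f) = 0.4245 μm/a
  Sd branch = 0.01025·Sd^0.27·e^(0.036·RH+0.049·T) = 1.208 μm/a
  r_corr = 0.4245 + 1.208 = 1.632 μm/a
  mass loss = 1.632 μm/a × 8.96 g/cm³ = 14.63 g·m⁻²·a⁻¹
zinc: T>10 °C ⇒ hinge -0.071·(20.1−10) = -0.7171
  Pd branch = 0.0129·Pd^0.44·e^(0.046·RH+f) = 0.4715 μm/a
  Sd branch = 0.0175·Sd^0.57·e^(0.008·RH+0.085·T) = 1.008 μm/a
  r_corr = 0.4715 + 1.008 = 1.48 μm/a
  mass loss = 1.48 μm/a × 7.14 g/cm³ = 10.57 g·m⁻²·a⁻¹
Ordering by g·m⁻²·a⁻¹: copper (14.6) > zinc (10.6)

["copper", "zinc"]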